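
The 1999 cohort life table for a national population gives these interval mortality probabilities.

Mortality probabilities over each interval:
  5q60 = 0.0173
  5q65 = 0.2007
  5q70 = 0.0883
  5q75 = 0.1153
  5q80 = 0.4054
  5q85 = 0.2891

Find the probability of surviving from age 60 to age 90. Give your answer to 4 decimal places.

0.2678

The overall survival probability is (1 − 0.0173) × (1 − 0.2007) × (1 − 0.0883) × (1 − 0.1153) × (1 − 0.4054) × (1 − 0.2891).
= 0.9827 × 0.7993 × 0.9117 × 0.8847 × 0.5946 × 0.7109 = 0.267801.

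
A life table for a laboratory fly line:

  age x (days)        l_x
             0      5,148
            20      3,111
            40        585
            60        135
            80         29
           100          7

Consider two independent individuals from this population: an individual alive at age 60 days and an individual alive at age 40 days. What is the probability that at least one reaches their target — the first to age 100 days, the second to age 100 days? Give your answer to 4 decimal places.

0.0632

p₁ = l_100/l_60 = 7/135 = 0.051852; p₂ = l_100/l_40 = 7/585 = 0.011966.
P(at least one) = 1 − (1−p₁)(1−p₂) = 1 − 0.948148 × 0.988034 = 0.063198.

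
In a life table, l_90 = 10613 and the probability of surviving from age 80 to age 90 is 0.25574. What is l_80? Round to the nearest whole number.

41499

l_80 = l_90 / p = 10613 / 0.25574 = 41499.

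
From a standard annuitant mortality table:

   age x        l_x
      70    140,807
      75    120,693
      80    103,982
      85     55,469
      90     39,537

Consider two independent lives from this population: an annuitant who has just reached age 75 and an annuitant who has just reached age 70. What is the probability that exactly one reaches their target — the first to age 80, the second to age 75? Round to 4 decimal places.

0.2417

p₁ = l_80/l_75 = 103,982/120,693 = 0.861541; p₂ = l_75/l_70 = 120,693/140,807 = 0.857152.
P(exactly one) = p₁(1−p₂) + (1−p₁)p₂ = 0.123069 + 0.118680 = 0.241750.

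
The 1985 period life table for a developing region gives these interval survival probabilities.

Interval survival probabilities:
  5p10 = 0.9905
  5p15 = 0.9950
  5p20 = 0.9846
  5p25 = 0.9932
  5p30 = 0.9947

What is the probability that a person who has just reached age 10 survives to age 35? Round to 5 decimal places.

The overall survival probability is 0.9905 × 0.9950 × 0.9846 × 0.9932 × 0.9947.
= 0.958664.

0.95866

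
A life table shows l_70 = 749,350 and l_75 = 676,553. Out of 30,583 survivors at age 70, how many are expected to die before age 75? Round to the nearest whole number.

2971

The relevant probability is 1 − 676,553/749,350 = 0.097147.
Expected number = 30,583 × 0.097147 = 2971.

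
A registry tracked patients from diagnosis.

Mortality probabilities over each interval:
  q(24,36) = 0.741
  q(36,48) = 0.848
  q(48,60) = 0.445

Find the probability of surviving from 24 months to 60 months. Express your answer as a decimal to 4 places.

0.0218

The overall survival probability is (1 − 0.741) × (1 − 0.848) × (1 − 0.445).
= 0.259 × 0.152 × 0.555 = 0.021849.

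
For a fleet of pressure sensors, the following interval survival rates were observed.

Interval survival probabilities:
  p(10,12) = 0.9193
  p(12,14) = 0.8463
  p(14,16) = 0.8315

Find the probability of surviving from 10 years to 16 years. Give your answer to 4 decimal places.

0.6469

P(survive 10→16) = 0.9193 × 0.8463 × 0.8315.
= 0.646910.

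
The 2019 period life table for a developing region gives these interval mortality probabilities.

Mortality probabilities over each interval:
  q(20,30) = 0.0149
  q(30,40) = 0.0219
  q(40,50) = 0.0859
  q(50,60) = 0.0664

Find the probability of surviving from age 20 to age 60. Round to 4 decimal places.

0.8223

P(survive 20→60) = (1 − 0.0149) × (1 − 0.0219) × (1 − 0.0859) × (1 − 0.0664).
= 0.9851 × 0.9781 × 0.9141 × 0.9336 = 0.822277.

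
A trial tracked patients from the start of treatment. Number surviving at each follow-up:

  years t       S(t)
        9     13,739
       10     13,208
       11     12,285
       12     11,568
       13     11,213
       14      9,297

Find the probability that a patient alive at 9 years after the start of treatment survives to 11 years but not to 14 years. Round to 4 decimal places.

This is the probability of reaching 11 but not 14, conditional on being alive at 9: (S(11) − S(14)) / S(9).
= (12,285 − 9,297) / 13,739 = 2,988 / 13,739 = 0.217483.

0.2175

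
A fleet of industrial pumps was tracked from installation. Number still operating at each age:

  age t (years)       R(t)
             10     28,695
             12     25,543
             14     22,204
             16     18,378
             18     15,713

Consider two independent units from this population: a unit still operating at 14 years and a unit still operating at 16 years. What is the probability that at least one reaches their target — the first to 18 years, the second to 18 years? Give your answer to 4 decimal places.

p₁ = R(18)/R(14) = 15,713/22,204 = 0.707665; p₂ = R(18)/R(16) = 15,713/18,378 = 0.854990.
P(at least one) = 1 − (1−p₁)(1−p₂) = 1 − 0.292335 × 0.145010 = 0.957609.

0.9576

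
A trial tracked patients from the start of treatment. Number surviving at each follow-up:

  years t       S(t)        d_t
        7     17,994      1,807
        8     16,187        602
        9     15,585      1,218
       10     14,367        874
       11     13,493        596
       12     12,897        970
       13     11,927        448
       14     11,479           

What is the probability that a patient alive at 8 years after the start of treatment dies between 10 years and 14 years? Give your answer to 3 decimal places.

This is the probability of reaching 10 but not 14, conditional on being alive at 8: (S(10) − S(14)) / S(8).
= (14,367 − 11,479) / 16,187 = 2,888 / 16,187 = 0.178415.

0.178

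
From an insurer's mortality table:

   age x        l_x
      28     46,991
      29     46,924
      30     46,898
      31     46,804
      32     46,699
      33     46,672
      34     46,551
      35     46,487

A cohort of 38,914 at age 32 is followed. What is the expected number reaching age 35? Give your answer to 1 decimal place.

The relevant probability is 46,487/46,699 = 0.995460.
Expected number = 38,914 × 0.995460 = 38737.3.

38737.3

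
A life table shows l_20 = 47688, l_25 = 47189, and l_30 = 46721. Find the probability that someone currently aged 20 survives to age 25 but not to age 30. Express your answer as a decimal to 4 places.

We want 5|5q20 = (l_25 − l_30)/l_20.
This is the probability of reaching 25 but not 30, conditional on being alive at 20: (l_25 − l_30) / l_20.
= (47189 − 46721) / 47688 = 468 / 47688 = 0.009814.

0.0098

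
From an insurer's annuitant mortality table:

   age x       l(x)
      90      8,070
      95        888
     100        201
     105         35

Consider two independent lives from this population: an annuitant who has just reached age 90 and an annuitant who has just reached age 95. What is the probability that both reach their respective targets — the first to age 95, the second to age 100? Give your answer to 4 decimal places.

p₁ = l(95)/l(90) = 888/8,070 = 0.110037; p₂ = l(100)/l(95) = 201/888 = 0.226351.
P(both) = p₁ × p₂ = 0.110037 × 0.226351 = 0.024907.

0.0249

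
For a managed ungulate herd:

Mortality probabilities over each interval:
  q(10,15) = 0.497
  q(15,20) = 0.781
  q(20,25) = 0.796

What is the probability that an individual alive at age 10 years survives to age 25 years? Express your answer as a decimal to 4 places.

0.0225

The overall survival probability is (1 − 0.497) × (1 − 0.781) × (1 − 0.796).
= 0.503 × 0.219 × 0.204 = 0.022472.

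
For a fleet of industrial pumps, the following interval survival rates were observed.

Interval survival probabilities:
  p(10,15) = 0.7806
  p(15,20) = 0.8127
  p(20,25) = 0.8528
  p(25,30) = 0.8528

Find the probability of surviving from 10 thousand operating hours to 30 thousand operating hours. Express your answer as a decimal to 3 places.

Survival from 10 to 30 is the product of surviving each interval: 0.7806 × 0.8127 × 0.8528 × 0.8528.
= 0.461374.

0.461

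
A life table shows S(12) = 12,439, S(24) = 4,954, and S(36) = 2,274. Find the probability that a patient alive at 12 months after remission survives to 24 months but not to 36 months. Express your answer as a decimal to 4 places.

0.2155

This is the probability of reaching 24 but not 36, conditional on being alive at 12: (S(24) − S(36)) / S(12).
= (4,954 − 2,274) / 12,439 = 2,680 / 12,439 = 0.215451.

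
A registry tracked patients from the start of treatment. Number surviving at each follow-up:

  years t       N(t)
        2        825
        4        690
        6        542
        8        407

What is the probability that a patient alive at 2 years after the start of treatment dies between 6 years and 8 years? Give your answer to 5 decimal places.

This is the probability of reaching 6 but not 8, conditional on being alive at 2: (N(6) − N(8)) / N(2).
= (542 − 407) / 825 = 135 / 825 = 0.163636.

0.16364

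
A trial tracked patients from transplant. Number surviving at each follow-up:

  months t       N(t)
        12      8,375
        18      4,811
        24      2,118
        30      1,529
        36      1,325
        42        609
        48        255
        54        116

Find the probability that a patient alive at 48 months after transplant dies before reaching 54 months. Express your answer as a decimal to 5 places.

0.54510

P(die before 54 | alive at 48) = 1 − N(54)/N(48) = 1 − 116/255 = (139)/255 = 0.545098.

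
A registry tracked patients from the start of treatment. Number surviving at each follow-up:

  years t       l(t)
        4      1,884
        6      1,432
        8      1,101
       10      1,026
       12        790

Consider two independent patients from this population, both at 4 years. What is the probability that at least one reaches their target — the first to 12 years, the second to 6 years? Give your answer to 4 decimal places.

p₁ = l(12)/l(4) = 790/1,884 = 0.419321; p₂ = l(6)/l(4) = 1,432/1,884 = 0.760085.
P(at least one) = 1 − (1−p₁)(1−p₂) = 1 − 0.580679 × 0.239915 = 0.860686.

0.8607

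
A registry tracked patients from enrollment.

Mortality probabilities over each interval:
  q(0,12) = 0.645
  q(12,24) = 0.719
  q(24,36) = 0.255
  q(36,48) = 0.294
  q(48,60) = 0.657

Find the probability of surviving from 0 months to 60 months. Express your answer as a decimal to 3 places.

0.018

Survival from 0 to 60 is the product of surviving each interval: (1 − 0.645) × (1 − 0.719) × (1 − 0.255) × (1 − 0.294) × (1 − 0.657).
= 0.355 × 0.281 × 0.745 × 0.706 × 0.343 = 0.017997.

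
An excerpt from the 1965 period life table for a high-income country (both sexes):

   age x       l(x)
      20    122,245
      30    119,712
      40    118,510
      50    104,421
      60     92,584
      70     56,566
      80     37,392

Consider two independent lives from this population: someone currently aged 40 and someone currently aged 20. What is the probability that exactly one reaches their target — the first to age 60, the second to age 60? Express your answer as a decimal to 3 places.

0.355

p₁ = l(60)/l(40) = 92,584/118,510 = 0.781234; p₂ = l(60)/l(20) = 92,584/122,245 = 0.757364.
P(exactly one) = p₁(1−p₂) + (1−p₁)p₂ = 0.189555 + 0.165685 = 0.355241.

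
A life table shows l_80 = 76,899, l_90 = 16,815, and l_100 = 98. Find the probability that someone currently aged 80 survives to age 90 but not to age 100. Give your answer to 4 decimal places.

We want 10|10q80 = (l_90 − l_100)/l_80.
This is the probability of reaching 90 but not 100, conditional on being alive at 80: (l_90 − l_100) / l_80.
= (16,815 − 98) / 76,899 = 16,717 / 76,899 = 0.217389.

0.2174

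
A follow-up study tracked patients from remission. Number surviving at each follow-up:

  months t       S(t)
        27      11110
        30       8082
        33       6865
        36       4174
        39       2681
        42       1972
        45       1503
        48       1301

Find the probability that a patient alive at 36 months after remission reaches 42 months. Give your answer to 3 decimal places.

The conditional survival probability is S(42)/S(36) = 1972/4174 = 0.472448.

0.472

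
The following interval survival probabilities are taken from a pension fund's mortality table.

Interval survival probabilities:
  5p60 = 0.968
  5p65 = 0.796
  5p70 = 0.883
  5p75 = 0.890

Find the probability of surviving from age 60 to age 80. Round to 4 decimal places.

0.6055

The overall survival probability is 0.968 × 0.796 × 0.883 × 0.890.
= 0.605535.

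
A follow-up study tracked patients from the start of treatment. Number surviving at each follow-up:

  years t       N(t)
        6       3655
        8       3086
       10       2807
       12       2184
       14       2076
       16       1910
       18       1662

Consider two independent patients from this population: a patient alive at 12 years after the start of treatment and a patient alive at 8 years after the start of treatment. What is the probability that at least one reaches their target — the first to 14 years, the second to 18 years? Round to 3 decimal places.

0.977

p₁ = N(14)/N(12) = 2076/2184 = 0.950549; p₂ = N(18)/N(8) = 1662/3086 = 0.538561.
P(at least one) = 1 − (1−p₁)(1−p₂) = 1 − 0.049451 × 0.461439 = 0.977181.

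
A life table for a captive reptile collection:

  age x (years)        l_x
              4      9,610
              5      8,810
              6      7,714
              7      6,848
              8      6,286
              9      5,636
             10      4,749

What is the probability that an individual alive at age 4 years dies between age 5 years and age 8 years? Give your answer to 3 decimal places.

This is the probability of reaching 5 but not 8, conditional on being alive at 4: (l_5 − l_8) / l_4.
= (8,810 − 6,286) / 9,610 = 2,524 / 9,610 = 0.262643.

0.263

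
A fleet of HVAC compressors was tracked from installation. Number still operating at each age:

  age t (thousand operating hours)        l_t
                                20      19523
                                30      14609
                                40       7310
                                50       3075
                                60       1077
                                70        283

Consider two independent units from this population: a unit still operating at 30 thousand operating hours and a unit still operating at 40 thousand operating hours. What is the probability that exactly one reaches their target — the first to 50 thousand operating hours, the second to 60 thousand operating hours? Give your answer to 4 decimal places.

0.2958

p₁ = l_50/l_30 = 3075/14609 = 0.210487; p₂ = l_60/l_40 = 1077/7310 = 0.147332.
P(exactly one) = p₁(1−p₂) + (1−p₁)p₂ = 0.179476 + 0.116321 = 0.295796.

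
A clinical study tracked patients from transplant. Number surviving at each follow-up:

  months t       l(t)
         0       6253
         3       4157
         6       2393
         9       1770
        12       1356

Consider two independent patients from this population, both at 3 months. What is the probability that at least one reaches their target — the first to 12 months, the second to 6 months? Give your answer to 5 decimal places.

p₁ = l(12)/l(3) = 1356/4157 = 0.326197; p₂ = l(6)/l(3) = 2393/4157 = 0.575656.
P(at least one) = 1 − (1−p₁)(1−p₂) = 1 − 0.673803 × 0.424344 = 0.714076.

0.71408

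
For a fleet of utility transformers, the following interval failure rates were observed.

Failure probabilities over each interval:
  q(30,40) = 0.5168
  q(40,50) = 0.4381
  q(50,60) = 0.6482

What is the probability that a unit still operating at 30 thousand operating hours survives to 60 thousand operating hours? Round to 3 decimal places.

0.096

The overall survival probability is (1 − 0.5168) × (1 − 0.4381) × (1 − 0.6482).
= 0.4832 × 0.5619 × 0.3518 = 0.095517.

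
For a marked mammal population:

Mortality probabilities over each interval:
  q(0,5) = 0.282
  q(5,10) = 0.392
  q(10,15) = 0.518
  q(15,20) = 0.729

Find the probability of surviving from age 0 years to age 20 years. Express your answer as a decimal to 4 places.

The overall survival probability is (1 − 0.282) × (1 − 0.392) × (1 − 0.518) × (1 − 0.729).
= 0.718 × 0.608 × 0.482 × 0.271 = 0.057022.

0.0570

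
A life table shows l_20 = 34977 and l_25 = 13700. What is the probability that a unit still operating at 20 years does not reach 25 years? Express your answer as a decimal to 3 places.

P(fail before 25 | operational at 20) = 1 − l_25/l_20 = 1 − 13700/34977 = (21277)/34977 = 0.608314.

0.608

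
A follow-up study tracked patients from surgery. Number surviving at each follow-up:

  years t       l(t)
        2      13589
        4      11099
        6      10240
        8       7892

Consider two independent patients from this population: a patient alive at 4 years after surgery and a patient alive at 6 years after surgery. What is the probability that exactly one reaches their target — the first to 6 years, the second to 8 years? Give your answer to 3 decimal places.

p₁ = l(6)/l(4) = 10240/11099 = 0.922606; p₂ = l(8)/l(6) = 7892/10240 = 0.770703.
P(exactly one) = p₁(1−p₂) + (1−p₁)p₂ = 0.211551 + 0.059648 = 0.271199.

0.271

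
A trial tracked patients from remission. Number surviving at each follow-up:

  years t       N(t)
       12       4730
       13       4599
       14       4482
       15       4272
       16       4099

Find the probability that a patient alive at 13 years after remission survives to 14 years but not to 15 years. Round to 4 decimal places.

0.0457

This is the probability of reaching 14 but not 15, conditional on being alive at 13: (N(14) − N(15)) / N(13).
= (4482 − 4272) / 4599 = 210 / 4599 = 0.045662.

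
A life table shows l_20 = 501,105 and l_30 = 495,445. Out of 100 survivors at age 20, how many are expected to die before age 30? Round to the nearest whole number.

The relevant probability is 1 − 495,445/501,105 = 0.011295.
Expected number = 100 × 0.011295 = 1.

1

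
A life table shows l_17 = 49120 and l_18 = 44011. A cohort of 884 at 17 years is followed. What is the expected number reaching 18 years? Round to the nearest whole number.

792

The relevant probability is 44011/49120 = 0.895989.
Expected number = 884 × 0.895989 = 792.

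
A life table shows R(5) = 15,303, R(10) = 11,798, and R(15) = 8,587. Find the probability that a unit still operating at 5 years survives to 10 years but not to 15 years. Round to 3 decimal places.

0.210

This is the probability of reaching 10 but not 15, conditional on being operational at 5: (R(10) − R(15)) / R(5).
= (11,798 − 8,587) / 15,303 = 3,211 / 15,303 = 0.209828.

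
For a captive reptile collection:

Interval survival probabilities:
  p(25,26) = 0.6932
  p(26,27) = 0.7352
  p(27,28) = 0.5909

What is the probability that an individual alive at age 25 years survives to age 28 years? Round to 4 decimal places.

P(survive 25→28) = 0.6932 × 0.7352 × 0.5909.
= 0.301147.

0.3011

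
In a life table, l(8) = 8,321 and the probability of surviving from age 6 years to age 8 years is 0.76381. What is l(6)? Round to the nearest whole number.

10894

l(6) = l(8) / p = 8,321 / 0.76381 = 10894.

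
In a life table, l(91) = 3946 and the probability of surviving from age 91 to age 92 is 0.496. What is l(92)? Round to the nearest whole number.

1957

l(92) = l(91) × p = 3946 × 0.496 = 1957.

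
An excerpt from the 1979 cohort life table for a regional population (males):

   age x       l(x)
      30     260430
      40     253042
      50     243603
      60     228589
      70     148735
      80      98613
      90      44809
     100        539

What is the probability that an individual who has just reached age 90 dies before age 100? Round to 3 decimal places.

P(die before 100 | alive at 90) = 1 − l(100)/l(90) = 1 − 539/44809 = (44270)/44809 = 0.987971.

0.988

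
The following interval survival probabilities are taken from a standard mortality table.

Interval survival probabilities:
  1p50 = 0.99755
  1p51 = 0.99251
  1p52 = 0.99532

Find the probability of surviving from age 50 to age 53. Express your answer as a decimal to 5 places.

0.98544

Survival from 50 to 53 is the product of surviving each interval: 0.99755 × 0.99251 × 0.99532.
= 0.985445.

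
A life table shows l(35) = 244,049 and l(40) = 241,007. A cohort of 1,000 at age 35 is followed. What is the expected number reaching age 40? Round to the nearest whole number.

988

The relevant probability is 241,007/244,049 = 0.987535.
Expected number = 1,000 × 0.987535 = 988.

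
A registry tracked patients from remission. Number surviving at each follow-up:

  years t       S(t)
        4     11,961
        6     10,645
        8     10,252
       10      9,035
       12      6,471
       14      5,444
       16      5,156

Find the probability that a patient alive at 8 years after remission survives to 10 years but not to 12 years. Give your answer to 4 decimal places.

0.2501

This is the probability of reaching 10 but not 12, conditional on being alive at 8: (S(10) − S(12)) / S(8).
= (9,035 − 6,471) / 10,252 = 2,564 / 10,252 = 0.250098.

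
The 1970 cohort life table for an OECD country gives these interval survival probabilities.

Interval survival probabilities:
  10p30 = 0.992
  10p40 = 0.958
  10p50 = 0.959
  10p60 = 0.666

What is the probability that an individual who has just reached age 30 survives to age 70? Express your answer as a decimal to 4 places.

0.6070

Chaining the interval survival probabilities: 0.992 × 0.958 × 0.959 × 0.666.
= 0.606974.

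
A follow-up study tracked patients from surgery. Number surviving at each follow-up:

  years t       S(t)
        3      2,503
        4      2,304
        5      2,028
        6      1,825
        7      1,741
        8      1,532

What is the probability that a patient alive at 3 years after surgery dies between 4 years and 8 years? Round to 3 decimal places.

This is the probability of reaching 4 but not 8, conditional on being alive at 3: (S(4) − S(8)) / S(3).
= (2,304 − 1,532) / 2,503 = 772 / 2,503 = 0.308430.

0.308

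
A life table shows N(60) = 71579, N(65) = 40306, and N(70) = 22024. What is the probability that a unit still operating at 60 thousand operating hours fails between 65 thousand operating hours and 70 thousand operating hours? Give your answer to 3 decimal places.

This is the probability of reaching 65 but not 70, conditional on being operational at 60: (N(65) − N(70)) / N(60).
= (40306 − 22024) / 71579 = 18282 / 71579 = 0.255410.

0.255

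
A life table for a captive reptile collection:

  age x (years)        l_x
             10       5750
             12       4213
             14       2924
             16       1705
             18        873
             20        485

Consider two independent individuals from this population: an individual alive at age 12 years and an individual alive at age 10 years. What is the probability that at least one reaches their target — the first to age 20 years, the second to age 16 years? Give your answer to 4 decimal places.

0.3775

p₁ = l_20/l_12 = 485/4213 = 0.115120; p₂ = l_16/l_10 = 1705/5750 = 0.296522.
P(at least one) = 1 − (1−p₁)(1−p₂) = 1 − 0.884880 × 0.703478 = 0.377506.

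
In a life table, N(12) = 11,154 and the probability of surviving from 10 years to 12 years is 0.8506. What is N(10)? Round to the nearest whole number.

13113

N(10) = N(12) / p = 11,154 / 0.8506 = 13113.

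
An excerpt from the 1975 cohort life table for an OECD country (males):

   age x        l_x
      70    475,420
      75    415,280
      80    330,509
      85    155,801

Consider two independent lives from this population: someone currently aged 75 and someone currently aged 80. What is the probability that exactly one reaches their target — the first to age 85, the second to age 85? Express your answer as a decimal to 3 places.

p₁ = l_85/l_75 = 155,801/415,280 = 0.375171; p₂ = l_85/l_80 = 155,801/330,509 = 0.471397.
P(exactly one) = p₁(1−p₂) + (1−p₁)p₂ = 0.198317 + 0.294543 = 0.492859.

0.493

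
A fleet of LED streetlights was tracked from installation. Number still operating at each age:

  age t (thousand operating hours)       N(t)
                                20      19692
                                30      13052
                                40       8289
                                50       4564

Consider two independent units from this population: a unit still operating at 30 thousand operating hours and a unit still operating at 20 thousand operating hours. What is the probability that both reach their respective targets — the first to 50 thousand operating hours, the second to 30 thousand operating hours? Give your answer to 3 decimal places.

0.232

p₁ = N(50)/N(30) = 4564/13052 = 0.349678; p₂ = N(30)/N(20) = 13052/19692 = 0.662807.
P(both) = p₁ × p₂ = 0.349678 × 0.662807 = 0.231769.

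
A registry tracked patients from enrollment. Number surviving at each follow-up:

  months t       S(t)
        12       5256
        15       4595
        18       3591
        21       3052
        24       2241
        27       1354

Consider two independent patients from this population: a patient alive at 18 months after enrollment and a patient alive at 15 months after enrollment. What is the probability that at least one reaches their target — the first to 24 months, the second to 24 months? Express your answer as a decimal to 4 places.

0.8074

p₁ = S(24)/S(18) = 2241/3591 = 0.624060; p₂ = S(24)/S(15) = 2241/4595 = 0.487704.
P(at least one) = 1 − (1−p₁)(1−p₂) = 1 − 0.375940 × 0.512296 = 0.807407.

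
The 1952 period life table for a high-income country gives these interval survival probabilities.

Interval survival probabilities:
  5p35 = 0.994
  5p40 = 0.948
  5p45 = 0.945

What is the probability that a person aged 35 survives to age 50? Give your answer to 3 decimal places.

0.890

Chaining the interval survival probabilities: 0.994 × 0.948 × 0.945.
= 0.890485.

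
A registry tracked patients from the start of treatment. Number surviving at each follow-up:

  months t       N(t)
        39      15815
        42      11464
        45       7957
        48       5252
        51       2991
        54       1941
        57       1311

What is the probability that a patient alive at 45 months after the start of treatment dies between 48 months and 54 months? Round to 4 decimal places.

This is the probability of reaching 48 but not 54, conditional on being alive at 45: (N(48) − N(54)) / N(45).
= (5252 − 1941) / 7957 = 3311 / 7957 = 0.416112.

0.4161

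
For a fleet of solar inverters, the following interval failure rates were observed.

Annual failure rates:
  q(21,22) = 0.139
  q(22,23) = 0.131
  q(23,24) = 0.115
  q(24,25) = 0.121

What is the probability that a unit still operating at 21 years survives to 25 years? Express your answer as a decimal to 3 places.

0.582

Chaining the interval survival probabilities: (1 − 0.139) × (1 − 0.131) × (1 − 0.115) × (1 − 0.121).
= 0.861 × 0.869 × 0.885 × 0.879 = 0.582043.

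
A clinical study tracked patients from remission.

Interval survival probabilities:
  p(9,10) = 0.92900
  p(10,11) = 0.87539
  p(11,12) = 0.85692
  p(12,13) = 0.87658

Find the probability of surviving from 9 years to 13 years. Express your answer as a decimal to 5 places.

Chaining the interval survival probabilities: 0.92900 × 0.87539 × 0.85692 × 0.87658.
= 0.610870.

0.61087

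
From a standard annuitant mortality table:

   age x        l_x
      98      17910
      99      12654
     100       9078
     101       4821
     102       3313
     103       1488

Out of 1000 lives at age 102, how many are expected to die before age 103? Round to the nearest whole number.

The relevant probability is 1 − 1488/3313 = 0.550860.
Expected number = 1000 × 0.550860 = 551.

551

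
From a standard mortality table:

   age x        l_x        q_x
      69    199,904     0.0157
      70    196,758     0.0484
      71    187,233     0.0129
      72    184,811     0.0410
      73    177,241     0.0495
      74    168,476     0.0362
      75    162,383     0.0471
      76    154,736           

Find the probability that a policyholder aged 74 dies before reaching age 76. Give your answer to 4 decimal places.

P(die before 76 | alive at 74) = 1 − l_76/l_74 = 1 − 154,736/168,476 = (13,740)/168,476 = 0.081555.

0.0816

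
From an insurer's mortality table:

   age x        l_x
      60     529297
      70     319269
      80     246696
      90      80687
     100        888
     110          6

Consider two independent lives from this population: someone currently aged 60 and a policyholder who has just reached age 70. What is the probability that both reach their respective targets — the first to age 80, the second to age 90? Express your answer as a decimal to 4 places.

0.1178

p₁ = l_80/l_60 = 246696/529297 = 0.466082; p₂ = l_90/l_70 = 80687/319269 = 0.252724.
P(both) = p₁ × p₂ = 0.466082 × 0.252724 = 0.117790.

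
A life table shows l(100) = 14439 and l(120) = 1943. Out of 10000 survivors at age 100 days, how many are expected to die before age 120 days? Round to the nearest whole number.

The relevant probability is 1 − 1943/14439 = 0.865434.
Expected number = 10000 × 0.865434 = 8654.

8654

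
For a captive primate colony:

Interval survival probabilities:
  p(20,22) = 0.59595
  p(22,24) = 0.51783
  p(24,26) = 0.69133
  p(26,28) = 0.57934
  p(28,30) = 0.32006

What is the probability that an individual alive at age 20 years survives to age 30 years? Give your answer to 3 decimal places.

0.040

Survival from 20 to 30 is the product of surviving each interval: 0.59595 × 0.51783 × 0.69133 × 0.57934 × 0.32006.
= 0.039559.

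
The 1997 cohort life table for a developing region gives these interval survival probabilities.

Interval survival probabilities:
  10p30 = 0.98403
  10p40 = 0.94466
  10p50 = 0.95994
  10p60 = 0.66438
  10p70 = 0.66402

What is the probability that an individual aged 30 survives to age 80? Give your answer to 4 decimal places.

0.3937

Chaining the interval survival probabilities: 0.98403 × 0.94466 × 0.95994 × 0.66438 × 0.66402.
= 0.393664.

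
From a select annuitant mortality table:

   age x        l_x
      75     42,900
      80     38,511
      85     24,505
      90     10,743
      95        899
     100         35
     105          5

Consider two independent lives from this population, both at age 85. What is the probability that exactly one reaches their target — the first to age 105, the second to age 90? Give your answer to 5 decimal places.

p₁ = l_105/l_85 = 5/24,505 = 0.000204; p₂ = l_90/l_85 = 10,743/24,505 = 0.438400.
P(exactly one) = p₁(1−p₂) + (1−p₁)p₂ = 0.000115 + 0.438311 = 0.438425.

0.43843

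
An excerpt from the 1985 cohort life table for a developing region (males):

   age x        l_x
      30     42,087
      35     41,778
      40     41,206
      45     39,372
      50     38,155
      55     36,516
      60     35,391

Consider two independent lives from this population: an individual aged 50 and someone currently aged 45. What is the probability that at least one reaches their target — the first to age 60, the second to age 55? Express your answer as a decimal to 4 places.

0.9947

p₁ = l_60/l_50 = 35,391/38,155 = 0.927559; p₂ = l_55/l_45 = 36,516/39,372 = 0.927461.
P(at least one) = 1 − (1−p₁)(1−p₂) = 1 − 0.072441 × 0.072539 = 0.994745.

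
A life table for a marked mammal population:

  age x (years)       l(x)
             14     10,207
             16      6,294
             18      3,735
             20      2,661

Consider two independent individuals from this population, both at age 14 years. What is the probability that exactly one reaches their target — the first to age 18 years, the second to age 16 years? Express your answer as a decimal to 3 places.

0.531

p₁ = l(18)/l(14) = 3,735/10,207 = 0.365925; p₂ = l(16)/l(14) = 6,294/10,207 = 0.616636.
P(exactly one) = p₁(1−p₂) + (1−p₁)p₂ = 0.140282 + 0.390993 = 0.531276.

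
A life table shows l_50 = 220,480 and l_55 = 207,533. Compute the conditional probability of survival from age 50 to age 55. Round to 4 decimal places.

We want 5p50 = l_55/l_50.
The conditional survival probability is l_55/l_50 = 207,533/220,480 = 0.941278.

0.9413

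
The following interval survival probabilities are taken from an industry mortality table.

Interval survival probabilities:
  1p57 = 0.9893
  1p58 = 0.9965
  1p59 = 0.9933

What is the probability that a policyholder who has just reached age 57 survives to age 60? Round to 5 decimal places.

0.97923

3p57 = 0.9893 × 0.9965 × 0.9933.
= 0.979232.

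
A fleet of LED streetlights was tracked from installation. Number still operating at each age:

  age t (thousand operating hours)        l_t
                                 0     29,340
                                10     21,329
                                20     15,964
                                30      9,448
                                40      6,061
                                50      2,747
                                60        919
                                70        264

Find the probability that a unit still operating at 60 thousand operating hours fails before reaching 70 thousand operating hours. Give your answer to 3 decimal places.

0.713

P(fail before 70 | operational at 60) = 1 − l_70/l_60 = 1 − 264/919 = (655)/919 = 0.712731.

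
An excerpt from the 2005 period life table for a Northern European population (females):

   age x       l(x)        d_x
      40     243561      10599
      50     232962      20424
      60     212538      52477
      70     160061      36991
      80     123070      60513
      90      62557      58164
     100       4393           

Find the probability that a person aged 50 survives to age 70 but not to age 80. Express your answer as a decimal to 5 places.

0.15879

This is the probability of reaching 70 but not 80, conditional on being alive at 50: (l(70) − l(80)) / l(50).
= (160061 − 123070) / 232962 = 36991 / 232962 = 0.158786.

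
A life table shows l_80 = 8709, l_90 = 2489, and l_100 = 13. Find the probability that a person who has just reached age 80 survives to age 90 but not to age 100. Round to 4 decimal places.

0.2843

This is the probability of reaching 90 but not 100, conditional on being alive at 80: (l_90 − l_100) / l_80.
= (2489 − 13) / 8709 = 2476 / 8709 = 0.284304.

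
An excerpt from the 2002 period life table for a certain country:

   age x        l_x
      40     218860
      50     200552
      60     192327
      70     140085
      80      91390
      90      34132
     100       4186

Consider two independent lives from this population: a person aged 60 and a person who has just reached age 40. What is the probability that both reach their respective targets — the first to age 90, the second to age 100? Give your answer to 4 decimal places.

0.0034

p₁ = l_90/l_60 = 34132/192327 = 0.177469; p₂ = l_100/l_40 = 4186/218860 = 0.019126.
P(both) = p₁ × p₂ = 0.177469 × 0.019126 = 0.003394.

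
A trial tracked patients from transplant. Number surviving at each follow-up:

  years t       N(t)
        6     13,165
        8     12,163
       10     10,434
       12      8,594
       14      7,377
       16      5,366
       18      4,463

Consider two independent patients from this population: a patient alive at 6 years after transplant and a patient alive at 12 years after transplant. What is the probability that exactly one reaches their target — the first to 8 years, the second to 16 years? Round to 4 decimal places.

p₁ = N(8)/N(6) = 12,163/13,165 = 0.923889; p₂ = N(16)/N(12) = 5,366/8,594 = 0.624389.
P(exactly one) = p₁(1−p₂) + (1−p₁)p₂ = 0.347023 + 0.047523 = 0.394546.

0.3945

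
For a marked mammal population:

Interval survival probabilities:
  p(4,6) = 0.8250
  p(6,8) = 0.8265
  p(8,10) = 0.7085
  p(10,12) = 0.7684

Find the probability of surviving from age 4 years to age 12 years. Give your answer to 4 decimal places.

0.3712

The overall survival probability is 0.8250 × 0.8265 × 0.7085 × 0.7684.
= 0.371214.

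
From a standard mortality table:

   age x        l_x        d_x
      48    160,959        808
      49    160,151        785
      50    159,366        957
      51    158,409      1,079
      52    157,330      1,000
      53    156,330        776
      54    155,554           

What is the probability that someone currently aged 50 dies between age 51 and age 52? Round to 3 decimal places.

We want 1|1q50 = (l_51 − l_52)/l_50.
This is the probability of reaching 51 but not 52, conditional on being alive at 50: (l_51 − l_52) / l_50.
= (158,409 − 157,330) / 159,366 = 1,079 / 159,366 = 0.006771.

0.007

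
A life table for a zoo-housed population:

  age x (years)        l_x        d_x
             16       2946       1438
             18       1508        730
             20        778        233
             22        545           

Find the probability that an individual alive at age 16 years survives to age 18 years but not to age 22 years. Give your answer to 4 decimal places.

This is the probability of reaching 18 but not 22, conditional on being alive at 16: (l_18 − l_22) / l_16.
= (1508 − 545) / 2946 = 963 / 2946 = 0.326884.

0.3269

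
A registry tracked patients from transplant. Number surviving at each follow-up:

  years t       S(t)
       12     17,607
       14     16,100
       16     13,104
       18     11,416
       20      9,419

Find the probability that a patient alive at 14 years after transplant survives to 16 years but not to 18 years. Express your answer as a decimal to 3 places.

0.105

This is the probability of reaching 16 but not 18, conditional on being alive at 14: (S(16) − S(18)) / S(14).
= (13,104 − 11,416) / 16,100 = 1,688 / 16,100 = 0.104845.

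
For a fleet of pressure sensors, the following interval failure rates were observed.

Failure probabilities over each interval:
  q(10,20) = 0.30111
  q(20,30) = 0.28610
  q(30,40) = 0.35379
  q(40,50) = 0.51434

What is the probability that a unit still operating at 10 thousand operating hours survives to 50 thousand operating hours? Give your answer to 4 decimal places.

0.1566

The overall survival probability is (1 − 0.30111) × (1 − 0.28610) × (1 − 0.35379) × (1 − 0.51434).
= 0.69889 × 0.71390 × 0.64621 × 0.48566 = 0.156586.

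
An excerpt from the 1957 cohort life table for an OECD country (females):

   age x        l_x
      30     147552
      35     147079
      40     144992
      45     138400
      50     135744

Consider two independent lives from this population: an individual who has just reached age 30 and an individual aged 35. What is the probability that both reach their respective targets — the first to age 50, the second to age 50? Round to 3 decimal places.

0.849

p₁ = l_50/l_30 = 135744/147552 = 0.919974; p₂ = l_50/l_35 = 135744/147079 = 0.922933.
P(both) = p₁ × p₂ = 0.919974 × 0.922933 = 0.849074.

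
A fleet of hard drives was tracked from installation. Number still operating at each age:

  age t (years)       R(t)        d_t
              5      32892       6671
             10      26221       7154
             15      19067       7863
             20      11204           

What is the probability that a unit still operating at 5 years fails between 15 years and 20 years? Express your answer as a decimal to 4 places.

0.2391

This is the probability of reaching 15 but not 20, conditional on being operational at 5: (R(15) − R(20)) / R(5).
= (19067 − 11204) / 32892 = 7863 / 32892 = 0.239055.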